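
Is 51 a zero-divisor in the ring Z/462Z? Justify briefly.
gcd(51, 462) = 3 > 1, so 51 is not a unit in Z/462Z. In Z/nZ every nonzero non-unit is a zero-divisor: explicitly, take b = 462/gcd = 154 ≠ 0 (mod 462); then 51·154 = 7854 = 17·462, i.e. 51·154 ≡ 0 (mod 462). So 51 is a zero-divisor.

Final answer: YES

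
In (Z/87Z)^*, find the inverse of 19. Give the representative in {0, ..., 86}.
19^(−1) ≡ 55 (mod 87)

Apply the extended Euclidean algorithm to (87, 19), tracking rows (r, s, t) with s·87 + t·19 = r. Each division r_prev = q·r_cur + r_new produces the new row as (previous row) − q·(current row):
  row A: (87, 1, 0)   [1·87 + 0·19 = 87]
  row B: (19, 0, 1)   [0·87 + 1·19 = 19]
  87 = 4·19 + 11   → row C = row A − 4·row B = (11, 1, −4)   [check: 1·87 − 4·19 = 11]
  19 = 1·11 + 8   → row D = row B − 1·row C = (8, −1, 5)   [check: −1·87 + 5·19 = 8]
  11 = 1·8 + 3   → row E = row C − 1·row D = (3, 2, −9)   [check: 2·87 − 9·19 = 3]
  8 = 2·3 + 2   → row F = row D − 2·row E = (2, −5, 23)   [check: −5·87 + 23·19 = 2]
  3 = 1·2 + 1   → row G = row E − 1·row F = (1, 7, −32)   [check: 7·87 − 32·19 = 1]
  2 = 2·1 + 0   → remainder 0, stop. gcd = 1 (last nonzero row G).
The gcd is 1, so 19 is invertible mod 87. The last nonzero row gives 7·87 − 32·19 = 1, so t = −32. So 19^(−1) ≡ −32 ≡ 55 (mod 87). Verify: 19 · 55 = 1045 ≡ 1 (mod 87). ✓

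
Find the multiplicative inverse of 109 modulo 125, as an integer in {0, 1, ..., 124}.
Apply the extended Euclidean algorithm to (125, 109), tracking rows (r, s, t) with s·125 + t·109 = r. Each division r_prev = q·r_cur + r_new produces the new row as (previous row) − q·(current row):
  row A: (125, 1, 0)   [1·125 + 0·109 = 125]
  row B: (109, 0, 1)   [0·125 + 1·109 = 109]
  125 = 1·109 + 16   → row C = row A − 1·row B = (16, 1, −1)   [check: 1·125 − 1·109 = 16]
  109 = 6·16 + 13   → row D = row B − 6·row C = (13, −6, 7)   [check: −6·125 + 7·109 = 13]
  16 = 1·13 + 3   → row E = row C − 1·row D = (3, 7, −8)   [check: 7·125 − 8·109 = 3]
  13 = 4·3 + 1   → row F = row D − 4·row E = (1, −34, 39)   [check: −34·125 + 39·109 = 1]
  3 = 3·1 + 0   → remainder 0, stop. gcd = 1 (last nonzero row F).
The gcd is 1, so 109 is invertible mod 125. The last nonzero row gives −34·125 + 39·109 = 1, so t = 39. So 109^(−1) ≡ 39 (mod 125). Verify: 109 · 39 = 4251 ≡ 1 (mod 125). ✓

Final answer: 109^(−1) ≡ 39 (mod 125)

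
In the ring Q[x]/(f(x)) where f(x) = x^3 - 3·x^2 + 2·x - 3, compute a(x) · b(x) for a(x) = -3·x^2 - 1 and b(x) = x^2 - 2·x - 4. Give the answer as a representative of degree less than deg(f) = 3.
First multiply in Q[x] without reducing: a · b = -3·x^4 + 6·x^3 + 11·x^2 + 2·x + 4. Now divide by f(x) = x^3 - 3·x^2 + 2·x - 3, eliminating the leading term at each step:
  leading term -3·x^4: subtract (-3·x)·f(x) = -3·x^4 + 9·x^3 - 6·x^2 + 9·x, leaving -3·x^3 + 17·x^2 - 7·x + 4
  leading term -3·x^3: subtract (-3)·f(x) = -3·x^3 + 9·x^2 - 6·x + 9, leaving 8·x^2 - x - 5
The degree is now < 3, so this is the remainder. Hence a · b ≡ 8·x^2 - x - 5 in Q[x]/(f).

Final answer: a · b ≡ 8·x^2 - x - 5 (mod f(x))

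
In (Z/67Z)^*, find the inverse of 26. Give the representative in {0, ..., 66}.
26^(−1) ≡ 49 (mod 67)

Apply the extended Euclidean algorithm to (67, 26), tracking rows (r, s, t) with s·67 + t·26 = r. Each division r_prev = q·r_cur + r_new produces the new row as (previous row) − q·(current row):
  row A: (67, 1, 0)   [1·67 + 0·26 = 67]
  row B: (26, 0, 1)   [0·67 + 1·26 = 26]
  67 = 2·26 + 15   → row C = row A − 2·row B = (15, 1, −2)   [check: 1·67 − 2·26 = 15]
  26 = 1·15 + 11   → row D = row B − 1·row C = (11, −1, 3)   [check: −1·67 + 3·26 = 11]
  15 = 1·11 + 4   → row E = row C − 1·row D = (4, 2, −5)   [check: 2·67 − 5·26 = 4]
  11 = 2·4 + 3   → row F = row D − 2·row E = (3, −5, 13)   [check: −5·67 + 13·26 = 3]
  4 = 1·3 + 1   → row G = row E − 1·row F = (1, 7, −18)   [check: 7·67 − 18·26 = 1]
  3 = 3·1 + 0   → remainder 0, stop. gcd = 1 (last nonzero row G).
The gcd is 1, so 26 is invertible mod 67. The last nonzero row gives 7·67 − 18·26 = 1, so t = −18. So 26^(−1) ≡ −18 ≡ 49 (mod 67). Verify: 26 · 49 = 1274 ≡ 1 (mod 67). ✓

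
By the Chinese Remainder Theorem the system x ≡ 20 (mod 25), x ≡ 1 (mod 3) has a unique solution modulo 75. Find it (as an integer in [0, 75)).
x ≡ 70 (mod 75); the representative in [0, 75) is 70

The moduli 25, 3 are pairwise coprime, so by the CRT there is a unique solution mod 25·3 = 75.
Solve by successive substitution. Start with x ≡ 20 (mod 25).
  Combine with x ≡ 1 (mod 3): write x = 20 + 25·t and require 20 + 25·t ≡ 1 (mod 3), i.e. 25·t ≡ 1 − 20 ≡ 2 (mod 3). Since 25^(−1) ≡ 1 (mod 3) (25 ≡ 1 (mod 3)), t ≡ 1·2 ≡ 2 (mod 3). So x ≡ 20 + 25·2 = 70 (mod 75).
Unique solution in [0, 75): x = 70.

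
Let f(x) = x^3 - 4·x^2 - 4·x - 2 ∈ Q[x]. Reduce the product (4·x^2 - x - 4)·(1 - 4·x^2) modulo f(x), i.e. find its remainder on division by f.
First multiply in Q[x] without reducing: a · b = -16·x^4 + 4·x^3 + 20·x^2 - x - 4. Now divide by f(x) = x^3 - 4·x^2 - 4·x - 2, eliminating the leading term at each step:
  leading term -16·x^4: subtract (-16·x)·f(x) = -16·x^4 + 64·x^3 + 64·x^2 + 32·x, leaving -60·x^3 - 44·x^2 - 33·x - 4
  leading term -60·x^3: subtract (-60)·f(x) = -60·x^3 + 240·x^2 + 240·x + 120, leaving -284·x^2 - 273·x - 124
The degree is now < 3, so this is the remainder. Hence a · b ≡ -284·x^2 - 273·x - 124 in Q[x]/(f).

Final answer: a · b ≡ -284·x^2 - 273·x - 124 (mod f(x))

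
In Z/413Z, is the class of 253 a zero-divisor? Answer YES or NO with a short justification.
gcd(253, 413) = 1, so 253 is a unit in Z/413Z (it has a multiplicative inverse). A unit cannot be a zero-divisor: if 253·b ≡ 0 then multiplying both sides by 253^(−1) gives b ≡ 0. So 253 is not a zero-divisor.

Final answer: NO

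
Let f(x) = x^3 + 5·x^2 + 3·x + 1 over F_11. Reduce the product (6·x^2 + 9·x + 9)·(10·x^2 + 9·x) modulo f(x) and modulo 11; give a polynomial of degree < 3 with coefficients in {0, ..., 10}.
a · b ≡ x^2 + 5·x + 2 (mod f(x))

Multiply as integer polynomials: a · b = 60·x^4 + 144·x^3 + 171·x^2 + 81·x. Reducing coefficients mod 11: a · b ≡ 5·x^4 + x^3 + 6·x^2 + 4·x. Now divide by f(x) = x^3 + 5·x^2 + 3·x + 1 in F_11[x], eliminating the leading term at each step:
  leading term 5·x^4: subtract (5·x)·f(x) = 5·x^4 + 3·x^3 + 4·x^2 + 5·x, leaving 9·x^3 + 2·x^2 + 10·x (coefficients mod 11)
  leading term 9·x^3: subtract (9)·f(x) = 9·x^3 + x^2 + 5·x + 9, leaving x^2 + 5·x + 2 (coefficients mod 11)
The degree is now < 3, so this is the remainder. Hence a · b ≡ x^2 + 5·x + 2 in F_11[x]/(f).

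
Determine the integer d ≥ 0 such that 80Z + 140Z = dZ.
(80, 140) = (20); d = 20

In the PID Z, (a, b) is generated by gcd(a, b). Compute gcd(140, 80) with the extended Euclidean algorithm, tracking rows (r, s, t) with s·140 + t·80 = r:
  row A: (140, 1, 0)   [1·140 + 0·80 = 140]
  row B: (80, 0, 1)   [0·140 + 1·80 = 80]
  140 = 1·80 + 60   → row C = row A − 1·row B = (60, 1, −1)   [check: 1·140 − 1·80 = 60]
  80 = 1·60 + 20   → row D = row B − 1·row C = (20, −1, 2)   [check: −1·140 + 2·80 = 20]
  60 = 3·20 + 0   → remainder 0, stop. gcd = 20 (last nonzero row D).
So gcd(80, 140) = 20, with Bézout identity −1·140 + 2·80 = 20. Containment (⊇): the Bézout identity exhibits 20 as an element of (80, 140), giving (20) ⊆ (80, 140). Containment (⊆): since 20 | 80 and 20 | 140 (80 = 20·4, 140 = 20·7), every Z-linear combination of 80 and 140 is divisible by 20, so (80, 140) ⊆ (20). Therefore (80, 140) = (20), d = 20.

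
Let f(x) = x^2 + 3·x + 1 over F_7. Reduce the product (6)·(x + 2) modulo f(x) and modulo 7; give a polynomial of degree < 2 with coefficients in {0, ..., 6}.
Multiply as integer polynomials: a · b = 6·x + 12. Reducing coefficients mod 7: a · b ≡ 6·x + 5. This already has degree < 2, so no reduction by f is needed. Hence a · b ≡ 6·x + 5 in F_7[x]/(f).

Final answer: a · b ≡ 6·x + 5 (mod f(x))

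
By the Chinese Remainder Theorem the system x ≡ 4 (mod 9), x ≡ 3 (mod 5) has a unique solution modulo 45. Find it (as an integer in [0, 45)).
The moduli 9, 5 are pairwise coprime, so by the CRT there is a unique solution mod 9·5 = 45.
Solve by successive substitution. Start with x ≡ 4 (mod 9).
  Combine with x ≡ 3 (mod 5): write x = 4 + 9·t and require 4 + 9·t ≡ 3 (mod 5), i.e. 9·t ≡ 3 − 4 ≡ 4 (mod 5). Since 9^(−1) ≡ 4 (mod 5) (9 ≡ 4 (mod 5)), t ≡ 4·4 ≡ 1 (mod 5). So x ≡ 4 + 9·1 = 13 (mod 45).
Unique solution in [0, 45): x = 13.

Final answer: x ≡ 13 (mod 45); the representative in [0, 45) is 13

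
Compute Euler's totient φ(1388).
φ(1388) = 692

φ is multiplicative, with φ(p^e) = p^e − p^(e−1). Factorise 1388 = 2^2 · 347. Then
  φ(1388) = (2^2 − 2^1) · (347 − 1) = 2 · 346 = 692.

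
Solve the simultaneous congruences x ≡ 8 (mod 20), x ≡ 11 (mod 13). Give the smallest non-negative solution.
x ≡ 128 (mod 260); the representative in [0, 260) is 128

The moduli 20, 13 are pairwise coprime, so by the CRT there is a unique solution mod 20·13 = 260.
Solve by successive substitution. Start with x ≡ 8 (mod 20).
  Combine with x ≡ 11 (mod 13): write x = 8 + 20·t and require 8 + 20·t ≡ 11 (mod 13), i.e. 20·t ≡ 11 − 8 ≡ 3 (mod 13). Since 20^(−1) ≡ 2 (mod 13) (20 ≡ 7 (mod 13)), t ≡ 2·3 ≡ 6 (mod 13). So x ≡ 8 + 20·6 = 128 (mod 260).
Unique solution in [0, 260): x = 128.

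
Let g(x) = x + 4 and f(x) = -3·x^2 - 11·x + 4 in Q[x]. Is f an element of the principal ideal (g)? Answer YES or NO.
In Q[x] the ideal (g) consists of all multiples of g, so f ∈ (g) iff g | f, i.e. iff the remainder of f on division by g is 0. Divide f by g (g is monic, so eliminate the leading term of the running remainder at each step):
  leading term -3·x^2: subtract (-3·x)·g(x) = -3·x^2 - 12·x, leaving x + 4
  leading term x: subtract (1)·g(x) = x + 4, leaving 0
The remainder is 0, so f(x) = g(x) · h(x) with h(x) = 1 - 3·x. Hence g | f, i.e. f ∈ (g).

Final answer: YES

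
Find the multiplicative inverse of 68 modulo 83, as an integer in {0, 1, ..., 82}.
68^(−1) ≡ 11 (mod 83)

Apply the extended Euclidean algorithm to (83, 68), tracking rows (r, s, t) with s·83 + t·68 = r. Each division r_prev = q·r_cur + r_new produces the new row as (previous row) − q·(current row):
  row A: (83, 1, 0)   [1·83 + 0·68 = 83]
  row B: (68, 0, 1)   [0·83 + 1·68 = 68]
  83 = 1·68 + 15   → row C = row A − 1·row B = (15, 1, −1)   [check: 1·83 − 1·68 = 15]
  68 = 4·15 + 8   → row D = row B − 4·row C = (8, −4, 5)   [check: −4·83 + 5·68 = 8]
  15 = 1·8 + 7   → row E = row C − 1·row D = (7, 5, −6)   [check: 5·83 − 6·68 = 7]
  8 = 1·7 + 1   → row F = row D − 1·row E = (1, −9, 11)   [check: −9·83 + 11·68 = 1]
  7 = 7·1 + 0   → remainder 0, stop. gcd = 1 (last nonzero row F).
The gcd is 1, so 68 is invertible mod 83. The last nonzero row gives −9·83 + 11·68 = 1, so t = 11. So 68^(−1) ≡ 11 (mod 83). Verify: 68 · 11 = 748 ≡ 1 (mod 83). ✓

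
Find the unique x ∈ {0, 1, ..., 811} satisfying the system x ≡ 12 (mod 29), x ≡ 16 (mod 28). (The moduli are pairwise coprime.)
The moduli 29, 28 are pairwise coprime, so by the CRT there is a unique solution mod 29·28 = 812.
Solve by successive substitution. Start with x ≡ 12 (mod 29).
  Combine with x ≡ 16 (mod 28): write x = 12 + 29·t and require 12 + 29·t ≡ 16 (mod 28), i.e. 29·t ≡ 16 − 12 ≡ 4 (mod 28). Since 29^(−1) ≡ 1 (mod 28) (29 ≡ 1 (mod 28)), t ≡ 1·4 ≡ 4 (mod 28). So x ≡ 12 + 29·4 = 128 (mod 812).
Unique solution in [0, 812): x = 128.

Final answer: x ≡ 128 (mod 812); the representative in [0, 812) is 128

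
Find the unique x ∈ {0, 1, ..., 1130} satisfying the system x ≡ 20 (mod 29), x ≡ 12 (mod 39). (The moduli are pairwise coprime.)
The moduli 29, 39 are pairwise coprime, so by the CRT there is a unique solution mod 29·39 = 1131.
Solve by successive substitution. Start with x ≡ 20 (mod 29).
  Combine with x ≡ 12 (mod 39): write x = 20 + 29·t and require 20 + 29·t ≡ 12 (mod 39), i.e. 29·t ≡ 12 − 20 ≡ 31 (mod 39). Since 29^(−1) ≡ 35 (mod 39), t ≡ 35·31 ≡ 32 (mod 39). So x ≡ 20 + 29·32 = 948 (mod 1131).
Unique solution in [0, 1131): x = 948.

Final answer: x ≡ 948 (mod 1131); the representative in [0, 1131) is 948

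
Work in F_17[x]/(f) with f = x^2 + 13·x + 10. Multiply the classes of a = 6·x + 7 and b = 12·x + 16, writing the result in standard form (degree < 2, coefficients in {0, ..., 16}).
a · b ≡ 9·x + 4 (mod f(x))

Multiply as integer polynomials: a · b = 72·x^2 + 180·x + 112. Reducing coefficients mod 17: a · b ≡ 4·x^2 + 10·x + 10. Now divide by f(x) = x^2 + 13·x + 10 in F_17[x], eliminating the leading term at each step:
  leading term 4·x^2: subtract (4)·f(x) = 4·x^2 + x + 6, leaving 9·x + 4 (coefficients mod 17)
The degree is now < 2, so this is the remainder. Hence a · b ≡ 9·x + 4 in F_17[x]/(f).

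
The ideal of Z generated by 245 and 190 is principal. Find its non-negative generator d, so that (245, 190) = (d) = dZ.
In the PID Z, (a, b) is generated by gcd(a, b). Compute gcd(245, 190) with the extended Euclidean algorithm, tracking rows (r, s, t) with s·245 + t·190 = r:
  row A: (245, 1, 0)   [1·245 + 0·190 = 245]
  row B: (190, 0, 1)   [0·245 + 1·190 = 190]
  245 = 1·190 + 55   → row C = row A − 1·row B = (55, 1, −1)   [check: 1·245 − 1·190 = 55]
  190 = 3·55 + 25   → row D = row B − 3·row C = (25, −3, 4)   [check: −3·245 + 4·190 = 25]
  55 = 2·25 + 5   → row E = row C − 2·row D = (5, 7, −9)   [check: 7·245 − 9·190 = 5]
  25 = 5·5 + 0   → remainder 0, stop. gcd = 5 (last nonzero row E).
So gcd(245, 190) = 5, with Bézout identity 7·245 − 9·190 = 5. Containment (⊇): the Bézout identity exhibits 5 as an element of (245, 190), giving (5) ⊆ (245, 190). Containment (⊆): since 5 | 245 and 5 | 190 (245 = 5·49, 190 = 5·38), every Z-linear combination of 245 and 190 is divisible by 5, so (245, 190) ⊆ (5). Therefore (245, 190) = (5), d = 5.

Final answer: (245, 190) = (5); d = 5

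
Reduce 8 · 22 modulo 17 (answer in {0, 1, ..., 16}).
6

Reduce the factors first: 22 ≡ 5 (mod 17), so 8 · 22 ≡ 8 · 5 (mod 17). 8 · 5 = 40. Dividing by 17: 40 = 2·17 + 6. So (8 · 22) mod 17 = 6.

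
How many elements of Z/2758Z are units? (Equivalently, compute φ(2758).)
Z/2758Z has φ(2758) = 1176 units

An element a ∈ Z/2758Z is a unit iff gcd(a, 2758) = 1, so the number of units is φ(2758). φ is multiplicative, with φ(p^e) = p^e − p^(e−1). Factorise 2758 = 2 · 7 · 197. Then
  φ(2758) = (2 − 1) · (7 − 1) · (197 − 1) = 1 · 6 · 196 = 1176.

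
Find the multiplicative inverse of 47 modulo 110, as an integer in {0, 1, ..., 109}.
47^(−1) ≡ 103 (mod 110)

Apply the extended Euclidean algorithm to (110, 47), tracking rows (r, s, t) with s·110 + t·47 = r. Each division r_prev = q·r_cur + r_new produces the new row as (previous row) − q·(current row):
  row A: (110, 1, 0)   [1·110 + 0·47 = 110]
  row B: (47, 0, 1)   [0·110 + 1·47 = 47]
  110 = 2·47 + 16   → row C = row A − 2·row B = (16, 1, −2)   [check: 1·110 − 2·47 = 16]
  47 = 2·16 + 15   → row D = row B − 2·row C = (15, −2, 5)   [check: −2·110 + 5·47 = 15]
  16 = 1·15 + 1   → row E = row C − 1·row D = (1, 3, −7)   [check: 3·110 − 7·47 = 1]
  15 = 15·1 + 0   → remainder 0, stop. gcd = 1 (last nonzero row E).
The gcd is 1, so 47 is invertible mod 110. The last nonzero row gives 3·110 − 7·47 = 1, so t = −7. So 47^(−1) ≡ −7 ≡ 103 (mod 110). Verify: 47 · 103 = 4841 ≡ 1 (mod 110). ✓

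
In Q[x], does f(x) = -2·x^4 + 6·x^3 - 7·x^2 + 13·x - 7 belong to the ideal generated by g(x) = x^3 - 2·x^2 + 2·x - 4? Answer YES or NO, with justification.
In Q[x] the ideal (g) consists of all multiples of g, so f ∈ (g) iff g | f, i.e. iff the remainder of f on division by g is 0. Divide f by g (g is monic, so eliminate the leading term of the running remainder at each step):
  leading term -2·x^4: subtract (-2·x)·g(x) = -2·x^4 + 4·x^3 - 4·x^2 + 8·x, leaving 2·x^3 - 3·x^2 + 5·x - 7
  leading term 2·x^3: subtract (2)·g(x) = 2·x^3 - 4·x^2 + 4·x - 8, leaving x^2 + x + 1
The remainder r(x) = x^2 + x + 1 ≠ 0 (and deg r < deg g), so g ∤ f, i.e. f ∉ (g).

Final answer: NO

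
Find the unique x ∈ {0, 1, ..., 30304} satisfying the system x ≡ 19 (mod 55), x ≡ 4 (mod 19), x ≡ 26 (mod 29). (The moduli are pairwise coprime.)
The moduli 55, 19, 29 are pairwise coprime, so by the CRT there is a unique solution mod 55·19·29 = 30305.
Solve by successive substitution. Start with x ≡ 19 (mod 55).
  Combine with x ≡ 4 (mod 19): write x = 19 + 55·t and require 19 + 55·t ≡ 4 (mod 19), i.e. 55·t ≡ 4 − 19 ≡ 4 (mod 19). Since 55^(−1) ≡ 9 (mod 19) (55 ≡ 17 (mod 19)), t ≡ 9·4 ≡ 17 (mod 19). So x ≡ 19 + 55·17 = 954 (mod 1045).
  Combine with x ≡ 26 (mod 29): write x = 954 + 1045·t and require 954 + 1045·t ≡ 26 (mod 29), i.e. 1045·t ≡ 26 − 954 ≡ 0 (mod 29). Since 1045^(−1) ≡ 1 (mod 29) (1045 ≡ 1 (mod 29)), t ≡ 1·0 ≡ 0 (mod 29). So x ≡ 954 + 1045·0 = 954 (mod 30305).
Unique solution in [0, 30305): x = 954.

Final answer: x ≡ 954 (mod 30305); the representative in [0, 30305) is 954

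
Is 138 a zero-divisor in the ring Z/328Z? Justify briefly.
YES

gcd(138, 328) = 2 > 1, so 138 is not a unit in Z/328Z. In Z/nZ every nonzero non-unit is a zero-divisor: explicitly, take b = 328/gcd = 164 ≠ 0 (mod 328); then 138·164 = 22632 = 69·328, i.e. 138·164 ≡ 0 (mod 328). So 138 is a zero-divisor.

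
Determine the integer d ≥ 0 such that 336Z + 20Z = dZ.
(336, 20) = (4); d = 4

In the PID Z, (a, b) is generated by gcd(a, b). Compute gcd(336, 20) with the extended Euclidean algorithm, tracking rows (r, s, t) with s·336 + t·20 = r:
  row A: (336, 1, 0)   [1·336 + 0·20 = 336]
  row B: (20, 0, 1)   [0·336 + 1·20 = 20]
  336 = 16·20 + 16   → row C = row A − 16·row B = (16, 1, −16)   [check: 1·336 − 16·20 = 16]
  20 = 1·16 + 4   → row D = row B − 1·row C = (4, −1, 17)   [check: −1·336 + 17·20 = 4]
  16 = 4·4 + 0   → remainder 0, stop. gcd = 4 (last nonzero row D).
So gcd(336, 20) = 4, with Bézout identity −1·336 + 17·20 = 4. Containment (⊇): the Bézout identity exhibits 4 as an element of (336, 20), giving (4) ⊆ (336, 20). Containment (⊆): since 4 | 336 and 4 | 20 (336 = 4·84, 20 = 4·5), every Z-linear combination of 336 and 20 is divisible by 4, so (336, 20) ⊆ (4). Therefore (336, 20) = (4), d = 4.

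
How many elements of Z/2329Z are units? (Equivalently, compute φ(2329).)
Z/2329Z has φ(2329) = 2176 units

An element a ∈ Z/2329Z is a unit iff gcd(a, 2329) = 1, so the number of units is φ(2329). φ is multiplicative, with φ(p^e) = p^e − p^(e−1). Factorise 2329 = 17 · 137. Then
  φ(2329) = (17 − 1) · (137 − 1) = 16 · 136 = 2176.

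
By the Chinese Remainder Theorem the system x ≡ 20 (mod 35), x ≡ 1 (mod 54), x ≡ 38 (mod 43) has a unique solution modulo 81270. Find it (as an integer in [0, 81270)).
x ≡ 56755 (mod 81270); the representative in [0, 81270) is 56755

The moduli 35, 54, 43 are pairwise coprime, so by the CRT there is a unique solution mod 35·54·43 = 81270.
Solve by successive substitution. Start with x ≡ 20 (mod 35).
  Combine with x ≡ 1 (mod 54): write x = 20 + 35·t and require 20 + 35·t ≡ 1 (mod 54), i.e. 35·t ≡ 1 − 20 ≡ 35 (mod 54). Since 35^(−1) ≡ 17 (mod 54), t ≡ 17·35 ≡ 1 (mod 54). So x ≡ 20 + 35·1 = 55 (mod 1890).
  Combine with x ≡ 38 (mod 43): write x = 55 + 1890·t and require 55 + 1890·t ≡ 38 (mod 43), i.e. 1890·t ≡ 38 − 55 ≡ 26 (mod 43). Since 1890^(−1) ≡ 21 (mod 43) (1890 ≡ 41 (mod 43)), t ≡ 21·26 ≡ 30 (mod 43). So x ≡ 55 + 1890·30 = 56755 (mod 81270).
Unique solution in [0, 81270): x = 56755.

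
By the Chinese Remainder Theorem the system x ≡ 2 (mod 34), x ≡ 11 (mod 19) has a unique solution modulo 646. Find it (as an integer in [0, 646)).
x ≡ 410 (mod 646); the representative in [0, 646) is 410

The moduli 34, 19 are pairwise coprime, so by the CRT there is a unique solution mod 34·19 = 646.
Solve by successive substitution. Start with x ≡ 2 (mod 34).
  Combine with x ≡ 11 (mod 19): write x = 2 + 34·t and require 2 + 34·t ≡ 11 (mod 19), i.e. 34·t ≡ 11 − 2 ≡ 9 (mod 19). Since 34^(−1) ≡ 14 (mod 19) (34 ≡ 15 (mod 19)), t ≡ 14·9 ≡ 12 (mod 19). So x ≡ 2 + 34·12 = 410 (mod 646).
Unique solution in [0, 646): x = 410.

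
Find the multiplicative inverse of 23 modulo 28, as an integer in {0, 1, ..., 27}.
Apply the extended Euclidean algorithm to (28, 23), tracking rows (r, s, t) with s·28 + t·23 = r. Each division r_prev = q·r_cur + r_new produces the new row as (previous row) − q·(current row):
  row A: (28, 1, 0)   [1·28 + 0·23 = 28]
  row B: (23, 0, 1)   [0·28 + 1·23 = 23]
  28 = 1·23 + 5   → row C = row A − 1·row B = (5, 1, −1)   [check: 1·28 − 1·23 = 5]
  23 = 4·5 + 3   → row D = row B − 4·row C = (3, −4, 5)   [check: −4·28 + 5·23 = 3]
  5 = 1·3 + 2   → row E = row C − 1·row D = (2, 5, −6)   [check: 5·28 − 6·23 = 2]
  3 = 1·2 + 1   → row F = row D − 1·row E = (1, −9, 11)   [check: −9·28 + 11·23 = 1]
  2 = 2·1 + 0   → remainder 0, stop. gcd = 1 (last nonzero row F).
The gcd is 1, so 23 is invertible mod 28. The last nonzero row gives −9·28 + 11·23 = 1, so t = 11. So 23^(−1) ≡ 11 (mod 28). Verify: 23 · 11 = 253 ≡ 1 (mod 28). ✓

Final answer: 23^(−1) ≡ 11 (mod 28)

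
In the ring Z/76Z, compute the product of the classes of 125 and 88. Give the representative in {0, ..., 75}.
Reduce the factors first: 125 ≡ 49, 88 ≡ 12 (mod 76), so 125 · 88 ≡ 49 · 12 (mod 76). 49 · 12 = 588. Dividing by 76: 588 = 7·76 + 56. So (125 · 88) mod 76 = 56.

Final answer: 56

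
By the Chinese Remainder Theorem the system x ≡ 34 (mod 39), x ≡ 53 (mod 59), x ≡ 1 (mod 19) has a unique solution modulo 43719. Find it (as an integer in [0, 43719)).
x ≡ 25423 (mod 43719); the representative in [0, 43719) is 25423

The moduli 39, 59, 19 are pairwise coprime, so by the CRT there is a unique solution mod 39·59·19 = 43719.
Solve by successive substitution. Start with x ≡ 34 (mod 39).
  Combine with x ≡ 53 (mod 59): write x = 34 + 39·t and require 34 + 39·t ≡ 53 (mod 59), i.e. 39·t ≡ 53 − 34 ≡ 19 (mod 59). Since 39^(−1) ≡ 56 (mod 59), t ≡ 56·19 ≡ 2 (mod 59). So x ≡ 34 + 39·2 = 112 (mod 2301).
  Combine with x ≡ 1 (mod 19): write x = 112 + 2301·t and require 112 + 2301·t ≡ 1 (mod 19), i.e. 2301·t ≡ 1 − 112 ≡ 3 (mod 19). Since 2301^(−1) ≡ 10 (mod 19) (2301 ≡ 2 (mod 19)), t ≡ 10·3 ≡ 11 (mod 19). So x ≡ 112 + 2301·11 = 25423 (mod 43719).
Unique solution in [0, 43719): x = 25423.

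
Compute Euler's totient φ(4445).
φ is multiplicative, with φ(p^e) = p^e − p^(e−1). Factorise 4445 = 5 · 7 · 127. Then
  φ(4445) = (5 − 1) · (7 − 1) · (127 − 1) = 4 · 6 · 126 = 3024.

Final answer: φ(4445) = 3024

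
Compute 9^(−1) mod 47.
9^(−1) ≡ 21 (mod 47)

Apply the extended Euclidean algorithm to (47, 9), tracking rows (r, s, t) with s·47 + t·9 = r. Each division r_prev = q·r_cur + r_new produces the new row as (previous row) − q·(current row):
  row A: (47, 1, 0)   [1·47 + 0·9 = 47]
  row B: (9, 0, 1)   [0·47 + 1·9 = 9]
  47 = 5·9 + 2   → row C = row A − 5·row B = (2, 1, −5)   [check: 1·47 − 5·9 = 2]
  9 = 4·2 + 1   → row D = row B − 4·row C = (1, −4, 21)   [check: −4·47 + 21·9 = 1]
  2 = 2·1 + 0   → remainder 0, stop. gcd = 1 (last nonzero row D).
The gcd is 1, so 9 is invertible mod 47. The last nonzero row gives −4·47 + 21·9 = 1, so t = 21. So 9^(−1) ≡ 21 (mod 47). Verify: 9 · 21 = 189 ≡ 1 (mod 47). ✓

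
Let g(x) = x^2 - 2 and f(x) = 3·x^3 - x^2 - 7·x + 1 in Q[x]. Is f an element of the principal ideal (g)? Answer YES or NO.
NO

In Q[x] the ideal (g) consists of all multiples of g, so f ∈ (g) iff g | f, i.e. iff the remainder of f on division by g is 0. Divide f by g (g is monic, so eliminate the leading term of the running remainder at each step):
  leading term 3·x^3: subtract (3·x)·g(x) = 3·x^3 - 6·x, leaving -x^2 - x + 1
  leading term -x^2: subtract (-1)·g(x) = 2 - x^2, leaving -x - 1
The remainder r(x) = -x - 1 ≠ 0 (and deg r < deg g), so g ∤ f, i.e. f ∉ (g).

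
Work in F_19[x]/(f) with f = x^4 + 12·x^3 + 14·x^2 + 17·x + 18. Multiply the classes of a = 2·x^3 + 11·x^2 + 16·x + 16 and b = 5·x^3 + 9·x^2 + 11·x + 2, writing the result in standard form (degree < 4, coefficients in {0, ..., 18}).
a · b ≡ 6·x^3 + x^2 + 5·x + 11 (mod f(x))

Multiply as integer polynomials: a · b = 10·x^6 + 73·x^5 + 201·x^4 + 349·x^3 + 342·x^2 + 208·x + 32. Reducing coefficients mod 19: a · b ≡ 10·x^6 + 16·x^5 + 11·x^4 + 7·x^3 + 18·x + 13. Now divide by f(x) = x^4 + 12·x^3 + 14·x^2 + 17·x + 18 in F_19[x], eliminating the leading term at each step:
  leading term 10·x^6: subtract (10·x^2)·f(x) = 10·x^6 + 6·x^5 + 7·x^4 + 18·x^3 + 9·x^2, leaving 10·x^5 + 4·x^4 + 8·x^3 + 10·x^2 + 18·x + 13 (coefficients mod 19)
  leading term 10·x^5: subtract (10·x)·f(x) = 10·x^5 + 6·x^4 + 7·x^3 + 18·x^2 + 9·x, leaving 17·x^4 + x^3 + 11·x^2 + 9·x + 13 (coefficients mod 19)
  leading term 17·x^4: subtract (17)·f(x) = 17·x^4 + 14·x^3 + 10·x^2 + 4·x + 2, leaving 6·x^3 + x^2 + 5·x + 11 (coefficients mod 19)
The degree is now < 4, so this is the remainder. Hence a · b ≡ 6·x^3 + x^2 + 5·x + 11 in F_19[x]/(f).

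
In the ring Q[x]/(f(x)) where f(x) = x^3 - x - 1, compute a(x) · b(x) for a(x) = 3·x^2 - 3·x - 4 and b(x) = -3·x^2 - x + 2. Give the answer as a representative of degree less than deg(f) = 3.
a · b ≡ 12·x^2 - 5·x - 2 (mod f(x))

First multiply in Q[x] without reducing: a · b = -9·x^4 + 6·x^3 + 21·x^2 - 2·x - 8. Now divide by f(x) = x^3 - x - 1, eliminating the leading term at each step:
  leading term -9·x^4: subtract (-9·x)·f(x) = -9·x^4 + 9·x^2 + 9·x, leaving 6·x^3 + 12·x^2 - 11·x - 8
  leading term 6·x^3: subtract (6)·f(x) = 6·x^3 - 6·x - 6, leaving 12·x^2 - 5·x - 2
The degree is now < 3, so this is the remainder. Hence a · b ≡ 12·x^2 - 5·x - 2 in Q[x]/(f).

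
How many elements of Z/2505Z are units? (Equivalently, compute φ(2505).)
An element a ∈ Z/2505Z is a unit iff gcd(a, 2505) = 1, so the number of units is φ(2505). φ is multiplicative, with φ(p^e) = p^e − p^(e−1). Factorise 2505 = 3 · 5 · 167. Then
  φ(2505) = (3 − 1) · (5 − 1) · (167 − 1) = 2 · 4 · 166 = 1328.

Final answer: Z/2505Z has φ(2505) = 1328 units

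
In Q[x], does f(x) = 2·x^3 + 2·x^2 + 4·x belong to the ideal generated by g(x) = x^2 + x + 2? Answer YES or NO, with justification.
In Q[x] the ideal (g) consists of all multiples of g, so f ∈ (g) iff g | f, i.e. iff the remainder of f on division by g is 0. Divide f by g (g is monic, so eliminate the leading term of the running remainder at each step):
  leading term 2·x^3: subtract (2·x)·g(x) = 2·x^3 + 2·x^2 + 4·x, leaving 0
The remainder is 0, so f(x) = g(x) · h(x) with h(x) = 2·x. Hence g | f, i.e. f ∈ (g).

Final answer: YES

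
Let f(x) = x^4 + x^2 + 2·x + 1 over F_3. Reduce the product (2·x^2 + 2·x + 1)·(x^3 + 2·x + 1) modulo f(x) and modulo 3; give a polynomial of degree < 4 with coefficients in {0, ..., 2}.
Multiply as integer polynomials: a · b = 2·x^5 + 2·x^4 + 5·x^3 + 6·x^2 + 4·x + 1. Reducing coefficients mod 3: a · b ≡ 2·x^5 + 2·x^4 + 2·x^3 + x + 1. Now divide by f(x) = x^4 + x^2 + 2·x + 1 in F_3[x], eliminating the leading term at each step:
  leading term 2·x^5: subtract (2·x)·f(x) = 2·x^5 + 2·x^3 + x^2 + 2·x, leaving 2·x^4 + 2·x^2 + 2·x + 1 (coefficients mod 3)
  leading term 2·x^4: subtract (2)·f(x) = 2·x^4 + 2·x^2 + x + 2, leaving x + 2 (coefficients mod 3)
The degree is now < 4, so this is the remainder. Hence a · b ≡ x + 2 in F_3[x]/(f).

Final answer: a · b ≡ x + 2 (mod f(x))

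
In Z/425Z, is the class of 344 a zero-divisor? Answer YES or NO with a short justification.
gcd(344, 425) = 1, so 344 is a unit in Z/425Z (it has a multiplicative inverse). A unit cannot be a zero-divisor: if 344·b ≡ 0 then multiplying both sides by 344^(−1) gives b ≡ 0. So 344 is not a zero-divisor.

Final answer: NO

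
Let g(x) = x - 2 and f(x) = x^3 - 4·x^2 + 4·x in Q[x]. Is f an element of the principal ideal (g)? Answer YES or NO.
YES

In Q[x] the ideal (g) consists of all multiples of g, so f ∈ (g) iff g | f, i.e. iff the remainder of f on division by g is 0. Divide f by g (g is monic, so eliminate the leading term of the running remainder at each step):
  leading term x^3: subtract (x^2)·g(x) = x^3 - 2·x^2, leaving -2·x^2 + 4·x
  leading term -2·x^2: subtract (-2·x)·g(x) = -2·x^2 + 4·x, leaving 0
The remainder is 0, so f(x) = g(x) · h(x) with h(x) = x^2 - 2·x. Hence g | f, i.e. f ∈ (g).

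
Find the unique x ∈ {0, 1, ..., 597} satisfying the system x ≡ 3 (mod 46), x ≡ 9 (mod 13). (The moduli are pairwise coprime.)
x ≡ 555 (mod 598); the representative in [0, 598) is 555

The moduli 46, 13 are pairwise coprime, so by the CRT there is a unique solution mod 46·13 = 598.
Solve by successive substitution. Start with x ≡ 3 (mod 46).
  Combine with x ≡ 9 (mod 13): write x = 3 + 46·t and require 3 + 46·t ≡ 9 (mod 13), i.e. 46·t ≡ 9 − 3 ≡ 6 (mod 13). Since 46^(−1) ≡ 2 (mod 13) (46 ≡ 7 (mod 13)), t ≡ 2·6 ≡ 12 (mod 13). So x ≡ 3 + 46·12 = 555 (mod 598).
Unique solution in [0, 598): x = 555.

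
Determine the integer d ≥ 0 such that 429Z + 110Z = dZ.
In the PID Z, (a, b) is generated by gcd(a, b). Compute gcd(429, 110) with the extended Euclidean algorithm, tracking rows (r, s, t) with s·429 + t·110 = r:
  row A: (429, 1, 0)   [1·429 + 0·110 = 429]
  row B: (110, 0, 1)   [0·429 + 1·110 = 110]
  429 = 3·110 + 99   → row C = row A − 3·row B = (99, 1, −3)   [check: 1·429 − 3·110 = 99]
  110 = 1·99 + 11   → row D = row B − 1·row C = (11, −1, 4)   [check: −1·429 + 4·110 = 11]
  99 = 9·11 + 0   → remainder 0, stop. gcd = 11 (last nonzero row D).
So gcd(429, 110) = 11, with Bézout identity −1·429 + 4·110 = 11. Containment (⊇): the Bézout identity exhibits 11 as an element of (429, 110), giving (11) ⊆ (429, 110). Containment (⊆): since 11 | 429 and 11 | 110 (429 = 11·39, 110 = 11·10), every Z-linear combination of 429 and 110 is divisible by 11, so (429, 110) ⊆ (11). Therefore (429, 110) = (11), d = 11.

Final answer: (429, 110) = (11); d = 11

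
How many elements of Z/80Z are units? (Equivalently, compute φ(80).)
Z/80Z has φ(80) = 32 units

An element a ∈ Z/80Z is a unit iff gcd(a, 80) = 1, so the number of units is φ(80). φ is multiplicative, with φ(p^e) = p^e − p^(e−1). Factorise 80 = 2^4 · 5. Then
  φ(80) = (2^4 − 2^3) · (5 − 1) = 8 · 4 = 32.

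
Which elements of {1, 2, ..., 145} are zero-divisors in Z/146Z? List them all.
nonzero zero-divisors of Z/146Z = {2, 4, 6, 8, 10, 12, 14, 16, 18, 20, 22, 24, 26, 28, 30, 32, 34, 36, 38, 40, 42, 44, 46, 48, 50, 52, 54, 56, 58, 60, 62, 64, 66, 68, 70, 72, 73, 74, 76, 78, 80, 82, 84, 86, 88, 90, 92, 94, 96, 98, 100, 102, 104, 106, 108, 110, 112, 114, 116, 118, 120, 122, 124, 126, 128, 130, 132, 134, 136, 138, 140, 142, 144}

An element a ∈ Z/146Z (with a ≠ 0) is a zero-divisor iff gcd(a, 146) > 1 (because a is a unit precisely when gcd(a, n) = 1, and in Z/nZ every nonzero, non-unit element is a zero-divisor). Scan a = 1, ..., 145 and keep those with gcd(a, 146) > 1:
  gcd(2, 146) = 2, gcd(4, 146) = 2, gcd(6, 146) = 2, gcd(8, 146) = 2, gcd(10, 146) = 2, gcd(12, 146) = 2, gcd(14, 146) = 2, gcd(16, 146) = 2, gcd(18, 146) = 2, gcd(20, 146) = 2, gcd(22, 146) = 2, gcd(24, 146) = 2, gcd(26, 146) = 2, gcd(28, 146) = 2, gcd(30, 146) = 2, gcd(32, 146) = 2, gcd(34, 146) = 2, gcd(36, 146) = 2, gcd(38, 146) = 2, gcd(40, 146) = 2, gcd(42, 146) = 2, gcd(44, 146) = 2, gcd(46, 146) = 2, gcd(48, 146) = 2, gcd(50, 146) = 2, gcd(52, 146) = 2, gcd(54, 146) = 2, gcd(56, 146) = 2, gcd(58, 146) = 2, gcd(60, 146) = 2, gcd(62, 146) = 2, gcd(64, 146) = 2, gcd(66, 146) = 2, gcd(68, 146) = 2, gcd(70, 146) = 2, gcd(72, 146) = 2, gcd(73, 146) = 73, gcd(74, 146) = 2, gcd(76, 146) = 2, gcd(78, 146) = 2, gcd(80, 146) = 2, gcd(82, 146) = 2, gcd(84, 146) = 2, gcd(86, 146) = 2, gcd(88, 146) = 2, gcd(90, 146) = 2, gcd(92, 146) = 2, gcd(94, 146) = 2, gcd(96, 146) = 2, gcd(98, 146) = 2, gcd(100, 146) = 2, gcd(102, 146) = 2, gcd(104, 146) = 2, gcd(106, 146) = 2, gcd(108, 146) = 2, gcd(110, 146) = 2, gcd(112, 146) = 2, gcd(114, 146) = 2, gcd(116, 146) = 2, gcd(118, 146) = 2, gcd(120, 146) = 2, gcd(122, 146) = 2, gcd(124, 146) = 2, gcd(126, 146) = 2, gcd(128, 146) = 2, gcd(130, 146) = 2, gcd(132, 146) = 2, gcd(134, 146) = 2, gcd(136, 146) = 2, gcd(138, 146) = 2, gcd(140, 146) = 2, gcd(142, 146) = 2, gcd(144, 146) = 2.
All other a ∈ {1, ..., 145} have gcd(a, 146) = 1 and are units. So the nonzero zero-divisors are exactly the 73 values of a appearing in this scan.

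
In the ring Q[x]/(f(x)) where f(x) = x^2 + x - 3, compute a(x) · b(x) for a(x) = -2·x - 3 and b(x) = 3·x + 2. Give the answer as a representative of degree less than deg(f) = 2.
a · b ≡ -7·x - 24 (mod f(x))

First multiply in Q[x] without reducing: a · b = -6·x^2 - 13·x - 6. Now divide by f(x) = x^2 + x - 3, eliminating the leading term at each step:
  leading term -6·x^2: subtract (-6)·f(x) = -6·x^2 - 6·x + 18, leaving -7·x - 24
The degree is now < 2, so this is the remainder. Hence a · b ≡ -7·x - 24 in Q[x]/(f).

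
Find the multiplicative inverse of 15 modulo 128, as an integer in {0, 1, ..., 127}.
15^(−1) ≡ 111 (mod 128)

Apply the extended Euclidean algorithm to (128, 15), tracking rows (r, s, t) with s·128 + t·15 = r. Each division r_prev = q·r_cur + r_new produces the new row as (previous row) − q·(current row):
  row A: (128, 1, 0)   [1·128 + 0·15 = 128]
  row B: (15, 0, 1)   [0·128 + 1·15 = 15]
  128 = 8·15 + 8   → row C = row A − 8·row B = (8, 1, −8)   [check: 1·128 − 8·15 = 8]
  15 = 1·8 + 7   → row D = row B − 1·row C = (7, −1, 9)   [check: −1·128 + 9·15 = 7]
  8 = 1·7 + 1   → row E = row C − 1·row D = (1, 2, −17)   [check: 2·128 − 17·15 = 1]
  7 = 7·1 + 0   → remainder 0, stop. gcd = 1 (last nonzero row E).
The gcd is 1, so 15 is invertible mod 128. The last nonzero row gives 2·128 − 17·15 = 1, so t = −17. So 15^(−1) ≡ −17 ≡ 111 (mod 128). Verify: 15 · 111 = 1665 ≡ 1 (mod 128). ✓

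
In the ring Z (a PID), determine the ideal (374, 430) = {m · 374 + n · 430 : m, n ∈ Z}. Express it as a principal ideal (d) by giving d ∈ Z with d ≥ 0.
In the PID Z, (a, b) is generated by gcd(a, b). Compute gcd(430, 374) with the extended Euclidean algorithm, tracking rows (r, s, t) with s·430 + t·374 = r:
  row A: (430, 1, 0)   [1·430 + 0·374 = 430]
  row B: (374, 0, 1)   [0·430 + 1·374 = 374]
  430 = 1·374 + 56   → row C = row A − 1·row B = (56, 1, −1)   [check: 1·430 − 1·374 = 56]
  374 = 6·56 + 38   → row D = row B − 6·row C = (38, −6, 7)   [check: −6·430 + 7·374 = 38]
  56 = 1·38 + 18   → row E = row C − 1·row D = (18, 7, −8)   [check: 7·430 − 8·374 = 18]
  38 = 2·18 + 2   → row F = row D − 2·row E = (2, −20, 23)   [check: −20·430 + 23·374 = 2]
  18 = 9·2 + 0   → remainder 0, stop. gcd = 2 (last nonzero row F).
So gcd(374, 430) = 2, with Bézout identity −20·430 + 23·374 = 2. Containment (⊇): the Bézout identity exhibits 2 as an element of (374, 430), giving (2) ⊆ (374, 430). Containment (⊆): since 2 | 374 and 2 | 430 (374 = 2·187, 430 = 2·215), every Z-linear combination of 374 and 430 is divisible by 2, so (374, 430) ⊆ (2). Therefore (374, 430) = (2), d = 2.

Final answer: (374, 430) = (2); d = 2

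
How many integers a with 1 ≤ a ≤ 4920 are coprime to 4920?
The number of a ∈ {1, ..., 4920} with gcd(a, 4920) = 1 is by definition Euler's totient φ(4920). φ is multiplicative, with φ(p^e) = p^e − p^(e−1). Factorise 4920 = 2^3 · 3 · 5 · 41. Then
  φ(4920) = (2^3 − 2^2) · (3 − 1) · (5 − 1) · (41 − 1) = 4 · 2 · 4 · 40 = 1280.
So there are 1280 such integers.

Final answer: 1280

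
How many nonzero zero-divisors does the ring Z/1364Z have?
Z/1364Z has 763 nonzero zero-divisors

In Z/1364Z each nonzero element is either a unit (gcd with 1364 is 1) or a zero-divisor (gcd > 1). The number of units is φ(1364): factorise 1364 = 2^2 · 11 · 31, so φ(1364) = (2^2 − 2^1) · (11 − 1) · (31 − 1) = 2 · 10 · 30 = 600. The nonzero elements number 1364 − 1 = 1363. Hence the nonzero zero-divisors number 1363 − 600 = 763.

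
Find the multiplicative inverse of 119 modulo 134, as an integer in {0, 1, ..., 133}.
119^(−1) ≡ 125 (mod 134)

Apply the extended Euclidean algorithm to (134, 119), tracking rows (r, s, t) with s·134 + t·119 = r. Each division r_prev = q·r_cur + r_new produces the new row as (previous row) − q·(current row):
  row A: (134, 1, 0)   [1·134 + 0·119 = 134]
  row B: (119, 0, 1)   [0·134 + 1·119 = 119]
  134 = 1·119 + 15   → row C = row A − 1·row B = (15, 1, −1)   [check: 1·134 − 1·119 = 15]
  119 = 7·15 + 14   → row D = row B − 7·row C = (14, −7, 8)   [check: −7·134 + 8·119 = 14]
  15 = 1·14 + 1   → row E = row C − 1·row D = (1, 8, −9)   [check: 8·134 − 9·119 = 1]
  14 = 14·1 + 0   → remainder 0, stop. gcd = 1 (last nonzero row E).
The gcd is 1, so 119 is invertible mod 134. The last nonzero row gives 8·134 − 9·119 = 1, so t = −9. So 119^(−1) ≡ −9 ≡ 125 (mod 134). Verify: 119 · 125 = 14875 ≡ 1 (mod 134). ✓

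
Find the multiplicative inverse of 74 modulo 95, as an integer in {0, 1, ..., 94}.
Apply the extended Euclidean algorithm to (95, 74), tracking rows (r, s, t) with s·95 + t·74 = r. Each division r_prev = q·r_cur + r_new produces the new row as (previous row) − q·(current row):
  row A: (95, 1, 0)   [1·95 + 0·74 = 95]
  row B: (74, 0, 1)   [0·95 + 1·74 = 74]
  95 = 1·74 + 21   → row C = row A − 1·row B = (21, 1, −1)   [check: 1·95 − 1·74 = 21]
  74 = 3·21 + 11   → row D = row B − 3·row C = (11, −3, 4)   [check: −3·95 + 4·74 = 11]
  21 = 1·11 + 10   → row E = row C − 1·row D = (10, 4, −5)   [check: 4·95 − 5·74 = 10]
  11 = 1·10 + 1   → row F = row D − 1·row E = (1, −7, 9)   [check: −7·95 + 9·74 = 1]
  10 = 10·1 + 0   → remainder 0, stop. gcd = 1 (last nonzero row F).
The gcd is 1, so 74 is invertible mod 95. The last nonzero row gives −7·95 + 9·74 = 1, so t = 9. So 74^(−1) ≡ 9 (mod 95). Verify: 74 · 9 = 666 ≡ 1 (mod 95). ✓

Final answer: 74^(−1) ≡ 9 (mod 95)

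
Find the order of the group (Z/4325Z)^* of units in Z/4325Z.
(Z/4325Z)^* consists of the classes a with gcd(a, 4325) = 1, so its order is φ(4325). φ is multiplicative, with φ(p^e) = p^e − p^(e−1). Factorise 4325 = 5^2 · 173. Then
  φ(4325) = (5^2 − 5^1) · (173 − 1) = 20 · 172 = 3440.
Thus |(Z/4325Z)^*| = 3440.

Final answer: |(Z/4325Z)^*| = 3440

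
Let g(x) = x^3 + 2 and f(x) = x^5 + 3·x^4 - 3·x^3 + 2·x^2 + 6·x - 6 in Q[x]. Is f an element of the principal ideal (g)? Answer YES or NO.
YES

In Q[x] the ideal (g) consists of all multiples of g, so f ∈ (g) iff g | f, i.e. iff the remainder of f on division by g is 0. Divide f by g (g is monic, so eliminate the leading term of the running remainder at each step):
  leading term x^5: subtract (x^2)·g(x) = x^5 + 2·x^2, leaving 3·x^4 - 3·x^3 + 6·x - 6
  leading term 3·x^4: subtract (3·x)·g(x) = 3·x^4 + 6·x, leaving -3·x^3 - 6
  leading term -3·x^3: subtract (-3)·g(x) = -3·x^3 - 6, leaving 0
The remainder is 0, so f(x) = g(x) · h(x) with h(x) = x^2 + 3·x - 3. Hence g | f, i.e. f ∈ (g).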